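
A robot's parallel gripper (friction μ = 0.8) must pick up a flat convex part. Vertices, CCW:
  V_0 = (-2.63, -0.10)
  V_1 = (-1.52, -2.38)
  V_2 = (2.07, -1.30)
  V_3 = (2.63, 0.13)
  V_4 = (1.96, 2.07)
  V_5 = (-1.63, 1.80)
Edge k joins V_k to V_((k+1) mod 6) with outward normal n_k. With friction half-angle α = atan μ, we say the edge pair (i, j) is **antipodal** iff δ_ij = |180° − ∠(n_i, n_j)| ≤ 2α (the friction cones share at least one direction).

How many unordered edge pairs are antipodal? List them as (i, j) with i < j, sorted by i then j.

count = 8; pairs: (0,2), (0,3), (0,4), (1,4), (1,5), (2,4), (2,5), (3,5)

α = atan 0.8 = 38.66°;  2α = 77.32°
n_0 = (-0.8991, -0.4377)
n_1 = (+0.2881, -0.9576)
n_2 = (+0.9311, -0.3646)
n_3 = (+0.9452, +0.3264)
n_4 = (-0.0750, +0.9972)
n_5 = (-0.8849, +0.4657)
  (0,1): δ = 99.22°  ·
  (0,2): δ = 47.34°  ✓
  (0,3): δ = 6.91°  ✓
  (0,4): δ = 68.34°  ✓
  (0,5): δ = 126.28°  ·
  (1,2): δ = 128.13°  ·
  (1,3): δ = 87.69°  ·
  (1,4): δ = 12.44°  ✓
  (1,5): δ = 45.50°  ✓
  (2,3): δ = 139.56°  ·
  (2,4): δ = 64.31°  ✓
  (2,5): δ = 6.37°  ✓
  (3,4): δ = 104.75°  ·
  (3,5): δ = 46.81°  ✓
  (4,5): δ = 122.06°  ·
antipodal pairs: 8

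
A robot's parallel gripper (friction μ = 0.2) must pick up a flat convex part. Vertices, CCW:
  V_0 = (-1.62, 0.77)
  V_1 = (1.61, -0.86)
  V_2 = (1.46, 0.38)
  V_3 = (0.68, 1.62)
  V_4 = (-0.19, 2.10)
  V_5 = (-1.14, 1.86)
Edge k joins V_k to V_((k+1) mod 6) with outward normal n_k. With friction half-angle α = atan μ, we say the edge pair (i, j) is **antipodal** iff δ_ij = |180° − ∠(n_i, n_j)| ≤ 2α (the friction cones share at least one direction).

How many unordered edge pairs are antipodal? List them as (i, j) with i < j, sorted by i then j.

count = 1; pairs: (0,3)

α = atan 0.2 = 11.31°;  2α = 22.62°
n_0 = (-0.4505, -0.8928)
n_1 = (+0.9928, +0.1201)
n_2 = (+0.8465, +0.5325)
n_3 = (+0.4831, +0.8756)
n_4 = (-0.2449, +0.9695)
n_5 = (-0.9152, +0.4030)
  (0,1): δ = 56.33°  ·
  (0,2): δ = 31.05°  ·
  (0,3): δ = 2.11°  ✓
  (0,4): δ = 40.96°  ·
  (0,5): δ = 93.01°  ·
  (1,2): δ = 154.73°  ·
  (1,3): δ = 125.78°  ·
  (1,4): δ = 82.72°  ·
  (1,5): δ = 30.66°  ·
  (2,3): δ = 151.06°  ·
  (2,4): δ = 107.99°  ·
  (2,5): δ = 55.94°  ·
  (3,4): δ = 136.94°  ·
  (3,5): δ = 84.88°  ·
  (4,5): δ = 127.95°  ·
antipodal pairs: 1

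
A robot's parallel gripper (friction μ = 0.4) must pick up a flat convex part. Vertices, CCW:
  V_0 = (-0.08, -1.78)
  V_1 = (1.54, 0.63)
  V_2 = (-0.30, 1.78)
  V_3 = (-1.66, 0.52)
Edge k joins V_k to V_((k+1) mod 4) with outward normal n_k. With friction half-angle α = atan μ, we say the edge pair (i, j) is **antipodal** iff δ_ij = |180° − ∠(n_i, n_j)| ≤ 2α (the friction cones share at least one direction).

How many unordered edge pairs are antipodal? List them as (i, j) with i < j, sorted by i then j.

count = 2; pairs: (0,2), (1,3)

α = atan 0.4 = 21.80°;  2α = 43.60°
n_0 = (+0.8299, -0.5579)
n_1 = (+0.5300, +0.8480)
n_2 = (-0.6796, +0.7336)
n_3 = (-0.8243, -0.5662)
  (0,1): δ = 88.10°  ·
  (0,2): δ = 13.28°  ✓
  (0,3): δ = 68.40°  ·
  (1,2): δ = 105.18°  ·
  (1,3): δ = 23.51°  ✓
  (2,3): δ = 98.33°  ·
antipodal pairs: 2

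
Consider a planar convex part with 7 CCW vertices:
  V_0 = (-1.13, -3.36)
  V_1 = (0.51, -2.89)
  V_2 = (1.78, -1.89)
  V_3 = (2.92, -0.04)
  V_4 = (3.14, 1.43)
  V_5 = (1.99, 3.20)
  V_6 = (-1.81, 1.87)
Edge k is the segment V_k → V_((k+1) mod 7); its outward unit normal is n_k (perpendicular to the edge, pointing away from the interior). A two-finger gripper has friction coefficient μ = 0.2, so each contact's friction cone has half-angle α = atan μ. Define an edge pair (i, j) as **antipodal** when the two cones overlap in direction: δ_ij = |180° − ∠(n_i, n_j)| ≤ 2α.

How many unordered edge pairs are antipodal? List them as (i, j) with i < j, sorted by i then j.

α = atan 0.2 = 11.31°;  2α = 22.62°
n_0 = (+0.2755, -0.9613)
n_1 = (+0.6186, -0.7857)
n_2 = (+0.8513, -0.5246)
n_3 = (+0.9890, -0.1480)
n_4 = (+0.8386, +0.5448)
n_5 = (-0.3304, +0.9439)
n_6 = (-0.9917, -0.1289)
  (0,1): δ = 157.77°  ·
  (0,2): δ = 137.63°  ·
  (0,3): δ = 114.50°  ·
  (0,4): δ = 72.98°  ·
  (0,5): δ = 3.30°  ✓
  (0,6): δ = 81.42°  ·
  (1,2): δ = 159.86°  ·
  (1,3): δ = 136.73°  ·
  (1,4): δ = 95.20°  ·
  (1,5): δ = 18.93°  ✓
  (1,6): δ = 59.19°  ·
  (2,3): δ = 156.87°  ·
  (2,4): δ = 115.35°  ·
  (2,5): δ = 39.07°  ·
  (2,6): δ = 39.05°  ·
  (3,4): δ = 138.48°  ·
  (3,5): δ = 62.20°  ·
  (3,6): δ = 15.92°  ✓
  (4,5): δ = 103.72°  ·
  (4,6): δ = 25.60°  ·
  (5,6): δ = 101.88°  ·
antipodal pairs: 3

count = 3; pairs: (0,5), (1,5), (3,6)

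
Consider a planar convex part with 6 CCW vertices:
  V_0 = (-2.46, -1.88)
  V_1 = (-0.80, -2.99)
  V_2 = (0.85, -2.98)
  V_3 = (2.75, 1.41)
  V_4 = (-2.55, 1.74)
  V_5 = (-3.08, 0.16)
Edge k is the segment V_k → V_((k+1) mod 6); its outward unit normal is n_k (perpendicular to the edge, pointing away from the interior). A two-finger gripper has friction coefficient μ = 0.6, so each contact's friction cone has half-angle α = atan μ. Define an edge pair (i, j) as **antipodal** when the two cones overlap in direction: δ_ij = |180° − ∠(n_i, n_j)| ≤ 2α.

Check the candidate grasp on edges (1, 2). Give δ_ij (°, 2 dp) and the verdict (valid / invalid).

δ = 113.75°, invalid

α = atan 0.6 = 30.96°;  2α = 61.93°
edge 1: e_1 = (+1.65, +0.01);  n_1 = (+0.0061, -1.0000)
edge 2: e_2 = (+1.90, +4.39);  n_2 = (+0.9177, -0.3972)
∠(n_1, n_2) = 66.25°
δ = |180° − 66.25°| = 113.75°
113.75° > 2α = 61.93°  →  invalid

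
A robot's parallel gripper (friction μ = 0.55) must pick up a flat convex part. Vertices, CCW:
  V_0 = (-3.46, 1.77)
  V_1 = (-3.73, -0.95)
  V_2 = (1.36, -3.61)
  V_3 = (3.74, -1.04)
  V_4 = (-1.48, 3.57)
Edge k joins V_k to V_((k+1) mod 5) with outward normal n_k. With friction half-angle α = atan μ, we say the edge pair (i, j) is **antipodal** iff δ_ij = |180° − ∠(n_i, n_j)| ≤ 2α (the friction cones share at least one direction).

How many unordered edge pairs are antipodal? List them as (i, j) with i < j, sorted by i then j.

α = atan 0.55 = 28.81°;  2α = 57.62°
n_0 = (-0.9951, +0.0988)
n_1 = (-0.4632, -0.8863)
n_2 = (+0.7337, -0.6795)
n_3 = (+0.6620, +0.7495)
n_4 = (-0.6727, +0.7399)
  (0,1): δ = 111.92°  ·
  (0,2): δ = 37.13°  ✓
  (0,3): δ = 54.22°  ✓
  (0,4): δ = 137.94°  ·
  (1,2): δ = 105.21°  ·
  (1,3): δ = 13.86°  ✓
  (1,4): δ = 69.86°  ·
  (2,3): δ = 88.65°  ·
  (2,4): δ = 4.92°  ✓
  (3,4): δ = 96.28°  ·
antipodal pairs: 4

count = 4; pairs: (0,2), (0,3), (1,3), (2,4)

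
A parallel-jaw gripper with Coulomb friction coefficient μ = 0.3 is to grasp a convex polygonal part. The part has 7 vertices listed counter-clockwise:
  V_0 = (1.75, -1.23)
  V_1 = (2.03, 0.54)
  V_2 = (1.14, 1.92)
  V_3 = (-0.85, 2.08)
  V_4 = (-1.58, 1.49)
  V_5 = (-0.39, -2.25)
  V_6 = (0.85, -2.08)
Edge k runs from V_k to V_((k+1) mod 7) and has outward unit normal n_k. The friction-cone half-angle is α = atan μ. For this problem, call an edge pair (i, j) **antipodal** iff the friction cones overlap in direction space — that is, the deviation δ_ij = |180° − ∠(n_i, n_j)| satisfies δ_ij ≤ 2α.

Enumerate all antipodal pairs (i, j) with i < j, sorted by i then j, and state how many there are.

count = 5; pairs: (0,4), (1,4), (2,5), (3,5), (3,6)

α = atan 0.3 = 16.70°;  2α = 33.40°
n_0 = (+0.9877, -0.1562)
n_1 = (+0.8404, +0.5420)
n_2 = (+0.0801, +0.9968)
n_3 = (-0.6286, +0.7777)
n_4 = (-0.9529, -0.3032)
n_5 = (+0.1358, -0.9907)
n_6 = (+0.6866, -0.7270)
  (0,1): δ = 138.19°  ·
  (0,2): δ = 85.61°  ·
  (0,3): δ = 42.06°  ·
  (0,4): δ = 26.64°  ✓
  (0,5): δ = 106.80°  ·
  (0,6): δ = 142.35°  ·
  (1,2): δ = 127.42°  ·
  (1,3): δ = 83.87°  ·
  (1,4): δ = 15.17°  ✓
  (1,5): δ = 64.99°  ·
  (1,6): δ = 100.54°  ·
  (2,3): δ = 136.46°  ·
  (2,4): δ = 67.75°  ·
  (2,5): δ = 12.40°  ✓
  (2,6): δ = 47.96°  ·
  (3,4): δ = 111.30°  ·
  (3,5): δ = 31.14°  ✓
  (3,6): δ = 4.42°  ✓
  (4,5): δ = 99.84°  ·
  (4,6): δ = 64.29°  ·
  (5,6): δ = 144.44°  ·
antipodal pairs: 5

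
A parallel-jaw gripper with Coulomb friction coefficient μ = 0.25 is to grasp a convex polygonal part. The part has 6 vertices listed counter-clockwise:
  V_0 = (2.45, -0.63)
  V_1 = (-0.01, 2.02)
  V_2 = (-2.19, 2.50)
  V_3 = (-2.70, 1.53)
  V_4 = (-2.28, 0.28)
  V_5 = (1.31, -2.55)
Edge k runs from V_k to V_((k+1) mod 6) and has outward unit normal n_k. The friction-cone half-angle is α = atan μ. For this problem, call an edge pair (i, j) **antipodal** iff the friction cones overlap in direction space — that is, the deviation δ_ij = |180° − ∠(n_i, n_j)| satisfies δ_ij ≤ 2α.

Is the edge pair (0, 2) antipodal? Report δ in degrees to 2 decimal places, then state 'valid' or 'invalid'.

δ = 70.60°, invalid

α = atan 0.25 = 14.04°;  2α = 28.07°
edge 0: e_0 = (-2.46, +2.65);  n_0 = (+0.7329, +0.6803)
edge 2: e_2 = (-0.51, -0.97);  n_2 = (-0.8851, +0.4654)
∠(n_0, n_2) = 109.40°
δ = |180° − 109.40°| = 70.60°
70.60° > 2α = 28.07°  →  invalid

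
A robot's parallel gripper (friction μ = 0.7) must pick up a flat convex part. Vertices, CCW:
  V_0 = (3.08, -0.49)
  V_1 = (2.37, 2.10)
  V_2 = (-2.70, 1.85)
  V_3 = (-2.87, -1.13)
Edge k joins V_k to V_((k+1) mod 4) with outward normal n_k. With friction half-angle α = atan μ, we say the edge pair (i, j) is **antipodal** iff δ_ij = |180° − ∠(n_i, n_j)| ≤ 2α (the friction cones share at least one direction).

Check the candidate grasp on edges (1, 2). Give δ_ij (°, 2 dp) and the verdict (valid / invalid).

α = atan 0.7 = 34.99°;  2α = 69.98°
edge 1: e_1 = (-5.07, -0.25);  n_1 = (-0.0492, +0.9988)
edge 2: e_2 = (-0.17, -2.98);  n_2 = (-0.9984, +0.0570)
∠(n_1, n_2) = 83.91°
δ = |180° − 83.91°| = 96.09°
96.09° > 2α = 69.98°  →  invalid

δ = 96.09°, invalid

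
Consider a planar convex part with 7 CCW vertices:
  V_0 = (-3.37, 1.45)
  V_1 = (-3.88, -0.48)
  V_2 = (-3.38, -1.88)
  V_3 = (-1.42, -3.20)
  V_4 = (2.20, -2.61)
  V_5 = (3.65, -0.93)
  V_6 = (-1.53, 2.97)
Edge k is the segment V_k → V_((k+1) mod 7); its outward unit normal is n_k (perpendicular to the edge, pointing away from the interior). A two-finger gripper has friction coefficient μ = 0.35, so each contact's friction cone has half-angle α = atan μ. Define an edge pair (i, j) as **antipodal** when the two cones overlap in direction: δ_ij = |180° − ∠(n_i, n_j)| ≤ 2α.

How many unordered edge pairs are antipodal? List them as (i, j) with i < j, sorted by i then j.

count = 5; pairs: (0,4), (1,5), (2,5), (3,6), (4,6)

α = atan 0.35 = 19.29°;  2α = 38.58°
n_0 = (-0.9668, +0.2555)
n_1 = (-0.9417, -0.3363)
n_2 = (-0.5586, -0.8294)
n_3 = (+0.1609, -0.9870)
n_4 = (+0.7570, -0.6534)
n_5 = (+0.6015, +0.7989)
n_6 = (-0.6369, +0.7710)
  (0,1): δ = 145.54°  ·
  (0,2): δ = 109.16°  ·
  (0,3): δ = 65.94°  ·
  (0,4): δ = 26.00°  ✓
  (0,5): δ = 67.83°  ·
  (0,6): δ = 144.36°  ·
  (1,2): δ = 143.61°  ·
  (1,3): δ = 100.40°  ·
  (1,4): δ = 60.45°  ·
  (1,5): δ = 33.37°  ✓
  (1,6): δ = 109.91°  ·
  (2,3): δ = 136.78°  ·
  (2,4): δ = 96.84°  ·
  (2,5): δ = 3.02°  ✓
  (2,6): δ = 73.52°  ·
  (3,4): δ = 140.05°  ·
  (3,5): δ = 46.23°  ·
  (3,6): δ = 30.30°  ✓
  (4,5): δ = 86.18°  ·
  (4,6): δ = 9.64°  ✓
  (5,6): δ = 103.46°  ·
antipodal pairs: 5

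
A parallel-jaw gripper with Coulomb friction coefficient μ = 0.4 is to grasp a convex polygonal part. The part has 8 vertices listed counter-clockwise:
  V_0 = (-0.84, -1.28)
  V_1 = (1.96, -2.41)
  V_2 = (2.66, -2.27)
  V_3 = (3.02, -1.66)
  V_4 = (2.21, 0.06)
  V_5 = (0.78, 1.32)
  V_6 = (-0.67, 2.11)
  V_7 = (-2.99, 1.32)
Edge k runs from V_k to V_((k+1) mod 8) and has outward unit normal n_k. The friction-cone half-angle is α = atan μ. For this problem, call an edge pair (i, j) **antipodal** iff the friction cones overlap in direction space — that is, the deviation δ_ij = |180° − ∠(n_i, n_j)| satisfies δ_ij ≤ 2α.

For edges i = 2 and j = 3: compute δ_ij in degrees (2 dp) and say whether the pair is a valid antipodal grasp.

α = atan 0.4 = 21.80°;  2α = 43.60°
edge 2: e_2 = (+0.36, +0.61);  n_2 = (+0.8612, -0.5083)
edge 3: e_3 = (-0.81, +1.72);  n_3 = (+0.9047, +0.4261)
∠(n_2, n_3) = 55.76°
δ = |180° − 55.76°| = 124.24°
124.24° > 2α = 43.60°  →  invalid

δ = 124.24°, invalid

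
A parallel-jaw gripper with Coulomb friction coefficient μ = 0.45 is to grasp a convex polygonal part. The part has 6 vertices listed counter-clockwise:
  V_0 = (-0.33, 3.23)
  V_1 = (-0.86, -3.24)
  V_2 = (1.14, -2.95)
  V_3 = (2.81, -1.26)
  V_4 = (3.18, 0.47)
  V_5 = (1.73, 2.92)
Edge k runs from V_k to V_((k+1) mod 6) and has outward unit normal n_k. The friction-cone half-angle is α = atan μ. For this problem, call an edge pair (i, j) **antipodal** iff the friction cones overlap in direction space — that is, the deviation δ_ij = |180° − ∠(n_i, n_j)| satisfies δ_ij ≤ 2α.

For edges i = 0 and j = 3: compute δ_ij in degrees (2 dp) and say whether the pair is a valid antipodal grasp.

δ = 7.39°, valid

α = atan 0.45 = 24.23°;  2α = 48.46°
edge 0: e_0 = (-0.53, -6.47);  n_0 = (-0.9967, +0.0816)
edge 3: e_3 = (+0.37, +1.73);  n_3 = (+0.9779, -0.2091)
∠(n_0, n_3) = 172.61°
δ = |180° − 172.61°| = 7.39°
7.39° ≤ 2α = 48.46°  →  valid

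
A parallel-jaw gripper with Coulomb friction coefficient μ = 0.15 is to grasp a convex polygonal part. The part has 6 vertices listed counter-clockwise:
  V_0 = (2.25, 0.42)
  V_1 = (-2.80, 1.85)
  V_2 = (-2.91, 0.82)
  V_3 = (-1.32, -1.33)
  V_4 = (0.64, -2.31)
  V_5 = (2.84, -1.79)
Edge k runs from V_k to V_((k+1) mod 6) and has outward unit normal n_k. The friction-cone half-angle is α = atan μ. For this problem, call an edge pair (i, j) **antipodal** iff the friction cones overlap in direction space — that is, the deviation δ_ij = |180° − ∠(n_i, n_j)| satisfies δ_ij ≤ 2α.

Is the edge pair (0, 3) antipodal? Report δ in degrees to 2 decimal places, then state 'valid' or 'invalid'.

α = atan 0.15 = 8.53°;  2α = 17.06°
edge 0: e_0 = (-5.05, +1.43);  n_0 = (+0.2725, +0.9622)
edge 3: e_3 = (+1.96, -0.98);  n_3 = (-0.4472, -0.8944)
∠(n_0, n_3) = 169.25°
δ = |180° − 169.25°| = 10.75°
10.75° ≤ 2α = 17.06°  →  valid

δ = 10.75°, valid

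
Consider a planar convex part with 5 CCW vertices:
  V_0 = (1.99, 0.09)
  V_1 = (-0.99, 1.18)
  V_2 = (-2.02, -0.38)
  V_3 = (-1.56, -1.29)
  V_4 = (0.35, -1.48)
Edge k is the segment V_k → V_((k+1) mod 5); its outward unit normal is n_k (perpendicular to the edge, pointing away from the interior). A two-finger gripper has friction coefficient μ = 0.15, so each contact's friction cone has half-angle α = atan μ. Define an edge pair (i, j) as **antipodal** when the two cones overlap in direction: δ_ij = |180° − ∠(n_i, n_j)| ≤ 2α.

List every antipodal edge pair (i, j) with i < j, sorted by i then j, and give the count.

α = atan 0.15 = 8.53°;  2α = 17.06°
n_0 = (+0.3435, +0.9391)
n_1 = (-0.8345, +0.5510)
n_2 = (-0.8925, -0.4511)
n_3 = (-0.0990, -0.9951)
n_4 = (+0.6915, -0.7224)
  (0,1): δ = 103.34°  ·
  (0,2): δ = 43.09°  ·
  (0,3): δ = 14.41°  ✓
  (0,4): δ = 63.84°  ·
  (1,2): δ = 119.75°  ·
  (1,3): δ = 62.25°  ·
  (1,4): δ = 12.81°  ✓
  (2,3): δ = 122.50°  ·
  (2,4): δ = 73.07°  ·
  (3,4): δ = 130.57°  ·
antipodal pairs: 2

count = 2; pairs: (0,3), (1,4)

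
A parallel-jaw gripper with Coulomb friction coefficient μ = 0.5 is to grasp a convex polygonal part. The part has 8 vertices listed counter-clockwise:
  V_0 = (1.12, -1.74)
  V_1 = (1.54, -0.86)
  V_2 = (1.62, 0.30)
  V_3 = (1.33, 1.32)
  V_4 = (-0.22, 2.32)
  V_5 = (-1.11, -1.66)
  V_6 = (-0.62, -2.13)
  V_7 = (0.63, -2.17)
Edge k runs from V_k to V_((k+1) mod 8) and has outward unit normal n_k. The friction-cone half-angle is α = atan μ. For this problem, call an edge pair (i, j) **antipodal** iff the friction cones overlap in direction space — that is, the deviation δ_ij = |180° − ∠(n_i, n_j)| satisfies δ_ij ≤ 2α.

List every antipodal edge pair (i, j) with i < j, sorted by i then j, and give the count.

α = atan 0.5 = 26.57°;  2α = 53.13°
n_0 = (+0.9025, -0.4307)
n_1 = (+0.9976, -0.0688)
n_2 = (+0.9619, +0.2735)
n_3 = (+0.5421, +0.8403)
n_4 = (-0.9759, +0.2182)
n_5 = (-0.6922, -0.7217)
n_6 = (-0.0320, -0.9995)
n_7 = (+0.6596, -0.7516)
  (0,1): δ = 158.43°  ·
  (0,2): δ = 138.61°  ·
  (0,3): δ = 97.31°  ·
  (0,4): δ = 12.91°  ✓
  (0,5): δ = 71.71°  ·
  (0,6): δ = 113.68°  ·
  (0,7): δ = 156.78°  ·
  (1,2): δ = 160.18°  ·
  (1,3): δ = 118.88°  ·
  (1,4): δ = 8.66°  ✓
  (1,5): δ = 50.14°  ✓
  (1,6): δ = 92.11°  ·
  (1,7): δ = 135.21°  ·
  (2,3): δ = 138.70°  ·
  (2,4): δ = 28.48°  ✓
  (2,5): δ = 30.32°  ✓
  (2,6): δ = 72.30°  ·
  (2,7): δ = 115.40°  ·
  (3,4): δ = 69.78°  ·
  (3,5): δ = 10.98°  ✓
  (3,6): δ = 31.00°  ✓
  (3,7): δ = 74.10°  ·
  (4,5): δ = 121.20°  ·
  (4,6): δ = 79.23°  ·
  (4,7): δ = 36.13°  ✓
  (5,6): δ = 138.03°  ·
  (5,7): δ = 94.92°  ·
  (6,7): δ = 136.90°  ·
antipodal pairs: 8

count = 8; pairs: (0,4), (1,4), (1,5), (2,4), (2,5), (3,5), (3,6), (4,7)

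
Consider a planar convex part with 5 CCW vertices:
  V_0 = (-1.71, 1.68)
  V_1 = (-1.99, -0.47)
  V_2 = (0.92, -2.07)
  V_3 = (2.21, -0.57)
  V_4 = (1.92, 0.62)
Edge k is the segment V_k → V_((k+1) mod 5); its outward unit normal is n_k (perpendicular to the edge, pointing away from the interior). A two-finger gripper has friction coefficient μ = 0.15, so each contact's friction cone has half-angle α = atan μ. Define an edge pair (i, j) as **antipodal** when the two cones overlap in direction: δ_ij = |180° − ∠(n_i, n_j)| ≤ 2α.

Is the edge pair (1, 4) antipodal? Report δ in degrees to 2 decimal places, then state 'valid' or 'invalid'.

α = atan 0.15 = 8.53°;  2α = 17.06°
edge 1: e_1 = (+2.91, -1.60);  n_1 = (-0.4818, -0.8763)
edge 4: e_4 = (-3.63, +1.06);  n_4 = (+0.2803, +0.9599)
∠(n_1, n_4) = 167.48°
δ = |180° − 167.48°| = 12.52°
12.52° ≤ 2α = 17.06°  →  valid

δ = 12.52°, valid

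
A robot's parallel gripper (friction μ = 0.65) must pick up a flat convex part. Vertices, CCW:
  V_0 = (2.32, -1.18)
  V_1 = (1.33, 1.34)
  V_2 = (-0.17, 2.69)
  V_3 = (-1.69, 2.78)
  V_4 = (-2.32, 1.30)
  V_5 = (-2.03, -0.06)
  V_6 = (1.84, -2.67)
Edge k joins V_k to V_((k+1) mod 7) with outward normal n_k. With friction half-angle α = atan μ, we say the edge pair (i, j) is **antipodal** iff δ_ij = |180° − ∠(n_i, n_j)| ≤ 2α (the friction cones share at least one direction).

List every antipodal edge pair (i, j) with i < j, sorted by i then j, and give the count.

count = 8; pairs: (0,3), (0,4), (0,5), (1,4), (1,5), (2,5), (3,6), (4,6)

α = atan 0.65 = 33.02°;  2α = 66.05°
n_0 = (+0.9308, +0.3657)
n_1 = (+0.6690, +0.7433)
n_2 = (+0.0591, +0.9983)
n_3 = (-0.9201, +0.3917)
n_4 = (-0.9780, -0.2085)
n_5 = (-0.5591, -0.8291)
n_6 = (+0.9518, -0.3066)
  (0,1): δ = 153.43°  ·
  (0,2): δ = 114.84°  ·
  (0,3): δ = 44.51°  ✓
  (0,4): δ = 9.41°  ✓
  (0,5): δ = 34.56°  ✓
  (0,6): δ = 140.70°  ·
  (1,2): δ = 141.40°  ·
  (1,3): δ = 71.07°  ·
  (1,4): δ = 35.98°  ✓
  (1,5): δ = 7.99°  ✓
  (1,6): δ = 114.13°  ·
  (2,3): δ = 109.67°  ·
  (2,4): δ = 74.57°  ·
  (2,5): δ = 30.61°  ✓
  (2,6): δ = 75.53°  ·
  (3,4): δ = 144.90°  ·
  (3,5): δ = 100.94°  ·
  (3,6): δ = 5.20°  ✓
  (4,5): δ = 136.03°  ·
  (4,6): δ = 29.89°  ✓
  (5,6): δ = 73.86°  ·
antipodal pairs: 8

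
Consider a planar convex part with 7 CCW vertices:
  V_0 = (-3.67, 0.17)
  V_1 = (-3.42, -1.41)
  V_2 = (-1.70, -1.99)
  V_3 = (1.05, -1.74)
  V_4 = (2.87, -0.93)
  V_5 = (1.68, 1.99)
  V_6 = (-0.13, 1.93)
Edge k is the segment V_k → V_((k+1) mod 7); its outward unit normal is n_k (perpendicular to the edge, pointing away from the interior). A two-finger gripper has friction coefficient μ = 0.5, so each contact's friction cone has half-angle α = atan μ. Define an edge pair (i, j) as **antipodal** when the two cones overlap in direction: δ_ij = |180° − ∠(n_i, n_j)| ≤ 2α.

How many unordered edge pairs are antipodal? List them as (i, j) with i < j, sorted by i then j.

α = atan 0.5 = 26.57°;  2α = 53.13°
n_0 = (-0.9877, -0.1563)
n_1 = (-0.3195, -0.9476)
n_2 = (+0.0905, -0.9959)
n_3 = (+0.4066, -0.9136)
n_4 = (+0.9261, +0.3774)
n_5 = (-0.0331, +0.9995)
n_6 = (-0.4452, +0.8954)
  (0,1): δ = 117.63°  ·
  (0,2): δ = 93.80°  ·
  (0,3): δ = 75.00°  ·
  (0,4): δ = 13.18°  ✓
  (0,5): δ = 82.91°  ·
  (0,6): δ = 107.44°  ·
  (1,2): δ = 156.17°  ·
  (1,3): δ = 137.37°  ·
  (1,4): δ = 49.19°  ✓
  (1,5): δ = 20.53°  ✓
  (1,6): δ = 45.07°  ✓
  (2,3): δ = 161.20°  ·
  (2,4): δ = 73.02°  ·
  (2,5): δ = 3.30°  ✓
  (2,6): δ = 21.24°  ✓
  (3,4): δ = 91.82°  ·
  (3,5): δ = 22.09°  ✓
  (3,6): δ = 2.44°  ✓
  (4,5): δ = 110.27°  ·
  (4,6): δ = 85.74°  ·
  (5,6): δ = 155.46°  ·
antipodal pairs: 8

count = 8; pairs: (0,4), (1,4), (1,5), (1,6), (2,5), (2,6), (3,5), (3,6)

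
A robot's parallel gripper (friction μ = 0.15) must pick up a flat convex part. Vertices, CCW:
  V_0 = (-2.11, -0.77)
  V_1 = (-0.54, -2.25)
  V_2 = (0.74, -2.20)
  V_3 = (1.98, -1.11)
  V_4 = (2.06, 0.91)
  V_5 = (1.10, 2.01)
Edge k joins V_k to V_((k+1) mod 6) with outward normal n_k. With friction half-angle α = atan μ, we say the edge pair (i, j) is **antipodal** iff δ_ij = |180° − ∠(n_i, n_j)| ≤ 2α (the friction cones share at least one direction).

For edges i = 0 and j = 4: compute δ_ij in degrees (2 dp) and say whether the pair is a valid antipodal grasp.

α = atan 0.15 = 8.53°;  2α = 17.06°
edge 0: e_0 = (+1.57, -1.48);  n_0 = (-0.6859, -0.7277)
edge 4: e_4 = (-0.96, +1.10);  n_4 = (+0.7534, +0.6575)
∠(n_0, n_4) = 174.42°
δ = |180° − 174.42°| = 5.58°
5.58° ≤ 2α = 17.06°  →  valid

δ = 5.58°, valid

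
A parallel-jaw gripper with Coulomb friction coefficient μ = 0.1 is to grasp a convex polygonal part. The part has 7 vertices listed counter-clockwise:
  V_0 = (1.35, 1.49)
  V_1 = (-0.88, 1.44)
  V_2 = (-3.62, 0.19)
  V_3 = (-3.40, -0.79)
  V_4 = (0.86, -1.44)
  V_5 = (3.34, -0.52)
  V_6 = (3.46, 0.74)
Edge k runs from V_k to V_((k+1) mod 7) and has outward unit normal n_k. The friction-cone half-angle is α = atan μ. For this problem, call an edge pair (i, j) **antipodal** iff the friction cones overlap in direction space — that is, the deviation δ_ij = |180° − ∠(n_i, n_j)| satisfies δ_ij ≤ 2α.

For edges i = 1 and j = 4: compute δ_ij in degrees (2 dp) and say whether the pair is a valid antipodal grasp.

δ = 4.17°, valid

α = atan 0.1 = 5.71°;  2α = 11.42°
edge 1: e_1 = (-2.74, -1.25);  n_1 = (-0.4151, +0.9098)
edge 4: e_4 = (+2.48, +0.92);  n_4 = (+0.3478, -0.9376)
∠(n_1, n_4) = 175.83°
δ = |180° − 175.83°| = 4.17°
4.17° ≤ 2α = 11.42°  →  valid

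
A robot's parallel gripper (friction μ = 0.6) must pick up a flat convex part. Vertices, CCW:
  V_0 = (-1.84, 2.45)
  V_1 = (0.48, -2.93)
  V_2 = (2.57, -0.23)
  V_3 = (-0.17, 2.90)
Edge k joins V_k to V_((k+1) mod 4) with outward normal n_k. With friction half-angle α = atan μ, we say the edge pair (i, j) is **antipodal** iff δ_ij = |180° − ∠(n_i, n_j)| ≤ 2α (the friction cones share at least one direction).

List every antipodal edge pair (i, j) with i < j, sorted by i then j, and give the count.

count = 3; pairs: (0,1), (0,2), (1,3)

α = atan 0.6 = 30.96°;  2α = 61.93°
n_0 = (-0.9183, -0.3960)
n_1 = (+0.7908, -0.6121)
n_2 = (+0.7524, +0.6587)
n_3 = (-0.2602, +0.9656)
  (0,1): δ = 61.07°  ✓
  (0,2): δ = 17.87°  ✓
  (0,3): δ = 81.75°  ·
  (1,2): δ = 101.06°  ·
  (1,3): δ = 37.18°  ✓
  (2,3): δ = 116.12°  ·
antipodal pairs: 3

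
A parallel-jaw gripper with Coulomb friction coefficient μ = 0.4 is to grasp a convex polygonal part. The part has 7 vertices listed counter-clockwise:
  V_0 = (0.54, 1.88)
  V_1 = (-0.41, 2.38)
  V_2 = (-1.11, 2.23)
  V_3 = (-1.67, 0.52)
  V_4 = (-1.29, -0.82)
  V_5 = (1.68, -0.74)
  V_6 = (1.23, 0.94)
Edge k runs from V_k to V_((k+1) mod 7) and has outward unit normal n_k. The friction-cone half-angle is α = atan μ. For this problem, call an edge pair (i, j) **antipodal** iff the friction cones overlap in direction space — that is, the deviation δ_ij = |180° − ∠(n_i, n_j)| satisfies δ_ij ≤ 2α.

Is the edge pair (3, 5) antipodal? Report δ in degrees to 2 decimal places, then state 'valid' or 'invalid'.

α = atan 0.4 = 21.80°;  2α = 43.60°
edge 3: e_3 = (+0.38, -1.34);  n_3 = (-0.9621, -0.2728)
edge 5: e_5 = (-0.45, +1.68);  n_5 = (+0.9659, +0.2587)
∠(n_3, n_5) = 179.16°
δ = |180° − 179.16°| = 0.84°
0.84° ≤ 2α = 43.60°  →  valid

δ = 0.84°, valid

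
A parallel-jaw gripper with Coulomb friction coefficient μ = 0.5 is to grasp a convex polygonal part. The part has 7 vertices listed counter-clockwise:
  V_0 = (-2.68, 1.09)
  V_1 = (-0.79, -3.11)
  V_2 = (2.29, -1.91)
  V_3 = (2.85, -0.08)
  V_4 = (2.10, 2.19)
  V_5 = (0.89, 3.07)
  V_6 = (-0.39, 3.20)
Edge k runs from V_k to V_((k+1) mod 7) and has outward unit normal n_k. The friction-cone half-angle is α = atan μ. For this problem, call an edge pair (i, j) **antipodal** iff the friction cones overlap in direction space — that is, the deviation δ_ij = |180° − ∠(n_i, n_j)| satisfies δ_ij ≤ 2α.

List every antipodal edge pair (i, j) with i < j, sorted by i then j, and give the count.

count = 6; pairs: (0,2), (0,3), (0,4), (1,5), (1,6), (2,6)

α = atan 0.5 = 26.57°;  2α = 53.13°
n_0 = (-0.9119, -0.4104)
n_1 = (+0.3630, -0.9318)
n_2 = (+0.9562, -0.2926)
n_3 = (+0.9495, +0.3137)
n_4 = (+0.5882, +0.8087)
n_5 = (+0.1010, +0.9949)
n_6 = (-0.6776, +0.7354)
  (0,1): δ = 92.94°  ·
  (0,2): δ = 41.24°  ✓
  (0,3): δ = 5.94°  ✓
  (0,4): δ = 29.74°  ✓
  (0,5): δ = 59.97°  ·
  (0,6): δ = 108.43°  ·
  (1,2): δ = 128.30°  ·
  (1,3): δ = 93.00°  ·
  (1,4): δ = 57.31°  ·
  (1,5): δ = 27.09°  ✓
  (1,6): δ = 21.37°  ✓
  (2,3): δ = 144.70°  ·
  (2,4): δ = 109.01°  ·
  (2,5): δ = 78.78°  ·
  (2,6): δ = 30.33°  ✓
  (3,4): δ = 144.31°  ·
  (3,5): δ = 114.08°  ·
  (3,6): δ = 65.63°  ·
  (4,5): δ = 149.77°  ·
  (4,6): δ = 101.32°  ·
  (5,6): δ = 131.54°  ·
antipodal pairs: 6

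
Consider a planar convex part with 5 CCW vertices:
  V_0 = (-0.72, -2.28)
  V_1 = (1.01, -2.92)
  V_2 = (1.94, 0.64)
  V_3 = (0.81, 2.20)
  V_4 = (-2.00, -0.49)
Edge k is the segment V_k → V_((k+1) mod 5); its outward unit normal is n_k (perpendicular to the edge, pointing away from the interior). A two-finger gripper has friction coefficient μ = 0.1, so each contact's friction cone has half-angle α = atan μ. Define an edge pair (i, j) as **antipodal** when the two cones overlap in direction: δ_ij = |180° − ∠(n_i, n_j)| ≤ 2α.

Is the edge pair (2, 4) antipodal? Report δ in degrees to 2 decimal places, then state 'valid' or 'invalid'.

α = atan 0.1 = 5.71°;  2α = 11.42°
edge 2: e_2 = (-1.13, +1.56);  n_2 = (+0.8099, +0.5866)
edge 4: e_4 = (+1.28, -1.79);  n_4 = (-0.8134, -0.5817)
∠(n_2, n_4) = 179.65°
δ = |180° − 179.65°| = 0.35°
0.35° ≤ 2α = 11.42°  →  valid

δ = 0.35°, valid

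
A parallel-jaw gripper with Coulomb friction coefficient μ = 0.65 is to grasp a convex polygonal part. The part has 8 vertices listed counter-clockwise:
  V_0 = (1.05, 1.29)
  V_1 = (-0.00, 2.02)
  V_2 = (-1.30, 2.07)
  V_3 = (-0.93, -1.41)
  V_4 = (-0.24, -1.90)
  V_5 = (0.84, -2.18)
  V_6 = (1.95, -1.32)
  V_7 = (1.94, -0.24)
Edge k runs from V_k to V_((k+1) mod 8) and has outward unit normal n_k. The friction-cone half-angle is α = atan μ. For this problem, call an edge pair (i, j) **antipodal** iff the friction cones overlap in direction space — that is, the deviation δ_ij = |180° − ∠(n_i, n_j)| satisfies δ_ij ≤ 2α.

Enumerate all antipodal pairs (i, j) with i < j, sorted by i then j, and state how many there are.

count = 12; pairs: (0,2), (0,3), (0,4), (1,3), (1,4), (1,5), (2,5), (2,6), (2,7), (3,6), (3,7), (4,7)

α = atan 0.65 = 33.02°;  2α = 66.05°
n_0 = (+0.5708, +0.8211)
n_1 = (+0.0384, +0.9993)
n_2 = (-0.9944, -0.1057)
n_3 = (-0.5790, -0.8153)
n_4 = (-0.2510, -0.9680)
n_5 = (+0.6125, -0.7905)
n_6 = (+1.0000, +0.0093)
n_7 = (+0.8644, +0.5028)
  (0,1): δ = 147.39°  ·
  (0,2): δ = 49.12°  ✓
  (0,3): δ = 0.57°  ✓
  (0,4): δ = 20.27°  ✓
  (0,5): δ = 72.58°  ·
  (0,6): δ = 125.34°  ·
  (0,7): δ = 155.00°  ·
  (1,2): δ = 81.73°  ·
  (1,3): δ = 33.18°  ✓
  (1,4): δ = 12.33°  ✓
  (1,5): δ = 39.97°  ✓
  (1,6): δ = 92.73°  ·
  (1,7): δ = 122.39°  ·
  (2,3): δ = 131.45°  ·
  (2,4): δ = 110.60°  ·
  (2,5): δ = 58.30°  ✓
  (2,6): δ = 5.54°  ✓
  (2,7): δ = 24.12°  ✓
  (3,4): δ = 159.15°  ·
  (3,5): δ = 106.85°  ·
  (3,6): δ = 54.09°  ✓
  (3,7): δ = 24.43°  ✓
  (4,5): δ = 127.70°  ·
  (4,6): δ = 74.94°  ·
  (4,7): δ = 45.28°  ✓
  (5,6): δ = 127.24°  ·
  (5,7): δ = 97.58°  ·
  (6,7): δ = 150.34°  ·
antipodal pairs: 12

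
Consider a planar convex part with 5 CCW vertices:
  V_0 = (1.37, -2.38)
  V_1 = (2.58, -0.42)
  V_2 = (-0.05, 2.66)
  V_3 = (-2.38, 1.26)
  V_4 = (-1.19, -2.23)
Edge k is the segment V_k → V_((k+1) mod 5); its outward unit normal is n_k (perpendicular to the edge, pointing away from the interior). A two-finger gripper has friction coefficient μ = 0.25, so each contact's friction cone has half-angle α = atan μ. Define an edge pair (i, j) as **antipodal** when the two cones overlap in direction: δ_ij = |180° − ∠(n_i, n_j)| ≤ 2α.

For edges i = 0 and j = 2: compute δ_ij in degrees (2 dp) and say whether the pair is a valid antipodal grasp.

α = atan 0.25 = 14.04°;  2α = 28.07°
edge 0: e_0 = (+1.21, +1.96);  n_0 = (+0.8509, -0.5253)
edge 2: e_2 = (-2.33, -1.40);  n_2 = (-0.5150, +0.8572)
∠(n_0, n_2) = 152.69°
δ = |180° − 152.69°| = 27.31°
27.31° ≤ 2α = 28.07°  →  valid

δ = 27.31°, valid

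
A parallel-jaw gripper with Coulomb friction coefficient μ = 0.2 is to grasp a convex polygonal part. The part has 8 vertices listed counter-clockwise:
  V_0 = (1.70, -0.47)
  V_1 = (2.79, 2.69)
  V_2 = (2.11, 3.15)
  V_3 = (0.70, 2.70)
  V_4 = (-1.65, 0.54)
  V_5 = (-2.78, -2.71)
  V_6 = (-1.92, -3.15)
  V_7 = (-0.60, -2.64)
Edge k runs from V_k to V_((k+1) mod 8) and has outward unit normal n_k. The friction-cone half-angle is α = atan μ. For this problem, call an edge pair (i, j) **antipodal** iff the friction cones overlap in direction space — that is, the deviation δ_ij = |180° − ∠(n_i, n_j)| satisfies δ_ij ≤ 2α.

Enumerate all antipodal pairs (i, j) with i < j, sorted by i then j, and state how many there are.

count = 5; pairs: (0,4), (1,5), (2,6), (3,6), (3,7)

α = atan 0.2 = 11.31°;  2α = 22.62°
n_0 = (+0.9453, -0.3261)
n_1 = (+0.5603, +0.8283)
n_2 = (-0.3040, +0.9527)
n_3 = (-0.6767, +0.7362)
n_4 = (-0.9445, +0.3284)
n_5 = (-0.4555, -0.8902)
n_6 = (+0.3604, -0.9328)
n_7 = (+0.6863, -0.7274)
  (0,1): δ = 105.05°  ·
  (0,2): δ = 53.27°  ·
  (0,3): δ = 28.38°  ·
  (0,4): δ = 0.14°  ✓
  (0,5): δ = 81.94°  ·
  (0,6): δ = 130.16°  ·
  (0,7): δ = 152.37°  ·
  (1,2): δ = 128.22°  ·
  (1,3): δ = 103.34°  ·
  (1,4): δ = 75.09°  ·
  (1,5): δ = 6.98°  ✓
  (1,6): δ = 55.20°  ·
  (1,7): δ = 77.41°  ·
  (2,3): δ = 155.11°  ·
  (2,4): δ = 126.87°  ·
  (2,5): δ = 44.80°  ·
  (2,6): δ = 3.42°  ✓
  (2,7): δ = 25.63°  ·
  (3,4): δ = 151.76°  ·
  (3,5): δ = 69.68°  ·
  (3,6): δ = 21.46°  ✓
  (3,7): δ = 0.75°  ✓
  (4,5): δ = 97.92°  ·
  (4,6): δ = 49.70°  ·
  (4,7): δ = 27.49°  ·
  (5,6): δ = 131.78°  ·
  (5,7): δ = 109.57°  ·
  (6,7): δ = 157.79°  ·
antipodal pairs: 5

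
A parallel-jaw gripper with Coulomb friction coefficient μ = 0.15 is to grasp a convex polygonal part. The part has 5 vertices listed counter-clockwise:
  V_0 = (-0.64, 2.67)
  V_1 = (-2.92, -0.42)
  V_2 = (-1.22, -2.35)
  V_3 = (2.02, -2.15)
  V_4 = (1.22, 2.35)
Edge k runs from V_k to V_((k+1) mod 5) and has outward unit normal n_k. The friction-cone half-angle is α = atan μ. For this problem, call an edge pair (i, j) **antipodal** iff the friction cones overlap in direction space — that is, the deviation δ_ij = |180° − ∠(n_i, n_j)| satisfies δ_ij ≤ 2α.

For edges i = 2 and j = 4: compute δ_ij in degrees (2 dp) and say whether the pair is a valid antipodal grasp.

α = atan 0.15 = 8.53°;  2α = 17.06°
edge 2: e_2 = (+3.24, +0.20);  n_2 = (+0.0616, -0.9981)
edge 4: e_4 = (-1.86, +0.32);  n_4 = (+0.1696, +0.9855)
∠(n_2, n_4) = 166.71°
δ = |180° − 166.71°| = 13.29°
13.29° ≤ 2α = 17.06°  →  valid

δ = 13.29°, valid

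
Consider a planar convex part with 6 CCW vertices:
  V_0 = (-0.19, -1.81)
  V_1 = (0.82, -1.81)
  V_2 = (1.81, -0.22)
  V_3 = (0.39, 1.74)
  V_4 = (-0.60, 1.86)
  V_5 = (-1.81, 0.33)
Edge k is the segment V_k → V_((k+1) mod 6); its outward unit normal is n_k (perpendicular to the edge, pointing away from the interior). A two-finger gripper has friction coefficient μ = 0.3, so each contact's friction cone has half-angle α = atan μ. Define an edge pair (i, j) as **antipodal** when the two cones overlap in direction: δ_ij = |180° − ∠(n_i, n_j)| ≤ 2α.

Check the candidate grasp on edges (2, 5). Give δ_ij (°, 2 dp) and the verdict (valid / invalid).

δ = 1.20°, valid

α = atan 0.3 = 16.70°;  2α = 33.40°
edge 2: e_2 = (-1.42, +1.96);  n_2 = (+0.8098, +0.5867)
edge 5: e_5 = (+1.62, -2.14);  n_5 = (-0.7973, -0.6036)
∠(n_2, n_5) = 178.80°
δ = |180° − 178.80°| = 1.20°
1.20° ≤ 2α = 33.40°  →  valid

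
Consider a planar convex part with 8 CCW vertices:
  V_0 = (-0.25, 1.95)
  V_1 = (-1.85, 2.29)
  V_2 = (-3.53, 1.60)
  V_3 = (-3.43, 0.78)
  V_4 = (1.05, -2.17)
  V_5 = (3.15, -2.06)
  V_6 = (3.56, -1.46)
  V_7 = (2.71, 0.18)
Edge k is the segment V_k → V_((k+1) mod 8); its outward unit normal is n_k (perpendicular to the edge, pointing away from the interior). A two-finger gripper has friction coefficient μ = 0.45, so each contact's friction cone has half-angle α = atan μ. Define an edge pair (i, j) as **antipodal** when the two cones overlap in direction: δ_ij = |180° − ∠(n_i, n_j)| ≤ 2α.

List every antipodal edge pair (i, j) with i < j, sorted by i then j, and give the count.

α = atan 0.45 = 24.23°;  2α = 48.46°
n_0 = (+0.2079, +0.9782)
n_1 = (-0.3799, +0.9250)
n_2 = (-0.9926, -0.1211)
n_3 = (-0.5500, -0.8352)
n_4 = (+0.0523, -0.9986)
n_5 = (+0.8256, -0.5642)
n_6 = (+0.8878, +0.4602)
n_7 = (+0.5132, +0.8583)
  (0,1): δ = 145.67°  ·
  (0,2): δ = 71.05°  ·
  (0,3): δ = 21.37°  ✓
  (0,4): δ = 15.00°  ✓
  (0,5): δ = 67.65°  ·
  (0,6): δ = 129.39°  ·
  (0,7): δ = 161.12°  ·
  (1,2): δ = 105.38°  ·
  (1,3): δ = 55.69°  ·
  (1,4): δ = 19.33°  ✓
  (1,5): δ = 33.33°  ✓
  (1,6): δ = 95.07°  ·
  (1,7): δ = 126.79°  ·
  (2,3): δ = 130.32°  ·
  (2,4): δ = 93.95°  ·
  (2,5): δ = 41.30°  ✓
  (2,6): δ = 20.44°  ✓
  (2,7): δ = 52.17°  ·
  (3,4): δ = 143.64°  ·
  (3,5): δ = 90.98°  ·
  (3,6): δ = 29.24°  ✓
  (3,7): δ = 2.49°  ✓
  (4,5): δ = 127.34°  ·
  (4,6): δ = 65.60°  ·
  (4,7): δ = 33.88°  ✓
  (5,6): δ = 118.26°  ·
  (5,7): δ = 86.53°  ·
  (6,7): δ = 148.28°  ·
antipodal pairs: 9

count = 9; pairs: (0,3), (0,4), (1,4), (1,5), (2,5), (2,6), (3,6), (3,7), (4,7)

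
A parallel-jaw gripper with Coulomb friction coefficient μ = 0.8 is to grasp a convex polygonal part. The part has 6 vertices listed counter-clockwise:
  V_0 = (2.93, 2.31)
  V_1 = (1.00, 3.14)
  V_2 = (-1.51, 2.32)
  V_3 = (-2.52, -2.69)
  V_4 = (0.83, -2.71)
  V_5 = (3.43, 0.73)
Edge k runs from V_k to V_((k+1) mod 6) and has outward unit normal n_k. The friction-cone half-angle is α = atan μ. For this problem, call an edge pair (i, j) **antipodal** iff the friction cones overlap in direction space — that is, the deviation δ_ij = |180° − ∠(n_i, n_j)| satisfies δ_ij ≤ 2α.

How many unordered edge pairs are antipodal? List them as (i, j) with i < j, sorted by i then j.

count = 7; pairs: (0,3), (0,4), (1,3), (1,4), (2,4), (2,5), (3,5)

α = atan 0.8 = 38.66°;  2α = 77.32°
n_0 = (+0.3951, +0.9187)
n_1 = (-0.3105, +0.9506)
n_2 = (-0.9803, +0.1976)
n_3 = (-0.0060, -1.0000)
n_4 = (+0.7978, -0.6030)
n_5 = (+0.9534, +0.3017)
  (0,1): δ = 138.64°  ·
  (0,2): δ = 78.13°  ·
  (0,3): δ = 22.93°  ✓
  (0,4): δ = 76.19°  ✓
  (0,5): δ = 130.83°  ·
  (1,2): δ = 119.49°  ·
  (1,3): δ = 18.43°  ✓
  (1,4): δ = 34.83°  ✓
  (1,5): δ = 89.47°  ·
  (2,3): δ = 78.94°  ·
  (2,4): δ = 25.68°  ✓
  (2,5): δ = 28.96°  ✓
  (3,4): δ = 126.74°  ·
  (3,5): δ = 72.10°  ✓
  (4,5): δ = 125.36°  ·
antipodal pairs: 7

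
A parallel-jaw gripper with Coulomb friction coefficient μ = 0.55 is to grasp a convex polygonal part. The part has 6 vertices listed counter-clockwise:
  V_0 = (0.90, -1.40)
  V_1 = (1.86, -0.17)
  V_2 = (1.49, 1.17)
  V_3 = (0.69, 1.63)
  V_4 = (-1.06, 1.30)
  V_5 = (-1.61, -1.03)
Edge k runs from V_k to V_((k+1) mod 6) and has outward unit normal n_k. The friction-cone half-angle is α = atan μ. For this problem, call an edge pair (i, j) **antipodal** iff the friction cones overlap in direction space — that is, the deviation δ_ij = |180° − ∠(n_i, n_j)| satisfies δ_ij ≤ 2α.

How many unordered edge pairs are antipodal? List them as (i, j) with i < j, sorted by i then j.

count = 5; pairs: (0,3), (0,4), (1,4), (2,5), (3,5)

α = atan 0.55 = 28.81°;  2α = 57.62°
n_0 = (+0.7883, -0.6153)
n_1 = (+0.9639, +0.2662)
n_2 = (+0.4985, +0.8669)
n_3 = (-0.1853, +0.9827)
n_4 = (-0.9733, +0.2297)
n_5 = (-0.1458, -0.9893)
  (0,1): δ = 126.59°  ·
  (0,2): δ = 81.93°  ·
  (0,3): δ = 41.35°  ✓
  (0,4): δ = 24.69°  ✓
  (0,5): δ = 119.59°  ·
  (1,2): δ = 135.33°  ·
  (1,3): δ = 94.76°  ·
  (1,4): δ = 28.72°  ✓
  (1,5): δ = 66.18°  ·
  (2,3): δ = 139.42°  ·
  (2,4): δ = 73.38°  ·
  (2,5): δ = 21.51°  ✓
  (3,4): δ = 113.96°  ·
  (3,5): δ = 19.06°  ✓
  (4,5): δ = 85.10°  ·
antipodal pairs: 5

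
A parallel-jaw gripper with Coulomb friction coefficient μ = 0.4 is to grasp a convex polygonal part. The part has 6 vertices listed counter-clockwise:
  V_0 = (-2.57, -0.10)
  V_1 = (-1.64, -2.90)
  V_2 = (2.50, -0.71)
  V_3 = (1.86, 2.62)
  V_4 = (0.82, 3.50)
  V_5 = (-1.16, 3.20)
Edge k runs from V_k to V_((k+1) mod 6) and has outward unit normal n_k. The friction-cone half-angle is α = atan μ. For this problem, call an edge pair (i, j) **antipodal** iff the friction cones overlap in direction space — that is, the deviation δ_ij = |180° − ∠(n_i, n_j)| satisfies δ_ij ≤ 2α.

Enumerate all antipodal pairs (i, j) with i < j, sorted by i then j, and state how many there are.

count = 5; pairs: (0,2), (0,3), (1,4), (1,5), (2,5)

α = atan 0.4 = 21.80°;  2α = 43.60°
n_0 = (-0.9490, -0.3152)
n_1 = (+0.4676, -0.8839)
n_2 = (+0.9820, +0.1887)
n_3 = (+0.6459, +0.7634)
n_4 = (-0.1498, +0.9887)
n_5 = (-0.9196, +0.3929)
  (0,1): δ = 80.50°  ·
  (0,2): δ = 7.49°  ✓
  (0,3): δ = 31.39°  ✓
  (0,4): δ = 80.24°  ·
  (0,5): δ = 138.49°  ·
  (1,2): δ = 107.00°  ·
  (1,3): δ = 68.11°  ·
  (1,4): δ = 19.26°  ✓
  (1,5): δ = 38.99°  ✓
  (2,3): δ = 141.12°  ·
  (2,4): δ = 92.26°  ·
  (2,5): δ = 34.01°  ✓
  (3,4): δ = 131.15°  ·
  (3,5): δ = 72.90°  ·
  (4,5): δ = 121.75°  ·
antipodal pairs: 5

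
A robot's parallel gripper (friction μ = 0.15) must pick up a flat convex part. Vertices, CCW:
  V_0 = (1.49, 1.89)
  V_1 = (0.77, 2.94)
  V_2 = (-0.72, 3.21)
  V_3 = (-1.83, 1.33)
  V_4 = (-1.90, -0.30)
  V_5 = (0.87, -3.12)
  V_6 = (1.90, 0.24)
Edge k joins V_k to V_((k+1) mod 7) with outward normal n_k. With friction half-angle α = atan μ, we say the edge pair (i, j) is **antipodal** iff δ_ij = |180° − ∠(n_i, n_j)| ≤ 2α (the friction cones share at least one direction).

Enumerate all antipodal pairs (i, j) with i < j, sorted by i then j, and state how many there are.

count = 4; pairs: (0,4), (2,5), (3,5), (3,6)

α = atan 0.15 = 8.53°;  2α = 17.06°
n_0 = (+0.8247, +0.5655)
n_1 = (+0.1783, +0.9840)
n_2 = (-0.8611, +0.5084)
n_3 = (-0.9991, +0.0429)
n_4 = (-0.7134, -0.7008)
n_5 = (+0.9561, -0.2931)
n_6 = (+0.9705, +0.2412)
  (0,1): δ = 134.71°  ·
  (0,2): δ = 65.00°  ·
  (0,3): δ = 36.90°  ·
  (0,4): δ = 10.05°  ✓
  (0,5): δ = 128.52°  ·
  (0,6): δ = 159.52°  ·
  (1,2): δ = 110.29°  ·
  (1,3): δ = 82.19°  ·
  (1,4): δ = 35.24°  ·
  (1,5): δ = 83.23°  ·
  (1,6): δ = 114.23°  ·
  (2,3): δ = 151.90°  ·
  (2,4): δ = 104.95°  ·
  (2,5): δ = 13.52°  ✓
  (2,6): δ = 44.51°  ·
  (3,4): δ = 133.05°  ·
  (3,5): δ = 14.58°  ✓
  (3,6): δ = 16.41°  ✓
  (4,5): δ = 61.53°  ·
  (4,6): δ = 30.53°  ·
  (5,6): δ = 149.00°  ·
antipodal pairs: 4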